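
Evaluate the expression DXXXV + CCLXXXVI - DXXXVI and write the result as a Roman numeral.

DXXXV = 535, CCLXXXVI = 286, DXXXVI = 536
535 + 286 = 821
821 - 536 = 285

CCLXXXV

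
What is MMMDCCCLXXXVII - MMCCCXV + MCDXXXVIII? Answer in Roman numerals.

MMMDCCCLXXXVII = 3887, MMCCCXV = 2315, MCDXXXVIII = 1438
3887 - 2315 = 1572
1572 + 1438 = 3010

MMMX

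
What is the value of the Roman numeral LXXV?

LXXV: L=50, X=10, X=10, V=5
50 + 10 + 10 + 5 = 75

75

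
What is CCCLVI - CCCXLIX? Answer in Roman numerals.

CCCLVI = 356
CCCXLIX = 349
356 - 349 = 7

VII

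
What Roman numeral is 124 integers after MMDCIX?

MMDCIX = 2609
2609 + 124 = 2733

MMDCCXXXIII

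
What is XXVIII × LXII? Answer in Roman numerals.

XXVIII = 28
LXII = 62
28 × 62 = 1736

MDCCXXXVI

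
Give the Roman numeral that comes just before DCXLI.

DCXLI = 641; previous is 640

DCXL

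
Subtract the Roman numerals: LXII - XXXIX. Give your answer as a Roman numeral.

LXII = 62
XXXIX = 39
62 - 39 = 23

XXIII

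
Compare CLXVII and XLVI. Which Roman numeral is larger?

CLXVII = 167
XLVI = 46
167 is larger

CLXVII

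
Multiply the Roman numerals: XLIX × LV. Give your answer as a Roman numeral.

XLIX = 49
LV = 55
49 × 55 = 2695

MMDCXCV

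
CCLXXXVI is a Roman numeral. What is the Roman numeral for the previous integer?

CCLXXXVI = 286, so the previous integer is 286 - 1 = 285

CCLXXXV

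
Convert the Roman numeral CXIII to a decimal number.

CXIII: C=100, X=10, I=1, I=1, I=1
100 + 10 + 1 + 1 + 1 = 113

113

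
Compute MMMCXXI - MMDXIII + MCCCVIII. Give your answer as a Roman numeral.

MMMCXXI = 3121, MMDXIII = 2513, MCCCVIII = 1308
3121 - 2513 = 608
608 + 1308 = 1916

MCMXVI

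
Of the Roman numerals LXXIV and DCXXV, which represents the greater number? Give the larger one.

LXXIV = 74
DCXXV = 625
625 is larger

DCXXV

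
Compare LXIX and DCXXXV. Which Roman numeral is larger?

LXIX = 69
DCXXXV = 635
635 is larger

DCXXXV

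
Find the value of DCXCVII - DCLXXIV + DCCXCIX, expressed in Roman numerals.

DCXCVII = 697, DCLXXIV = 674, DCCXCIX = 799
697 - 674 = 23
23 + 799 = 822

DCCCXXII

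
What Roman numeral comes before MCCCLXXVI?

MCCCLXXVI = 1376, so the previous integer is 1376 - 1 = 1375

MCCCLXXV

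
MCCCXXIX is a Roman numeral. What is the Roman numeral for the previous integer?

MCCCXXIX = 1329; previous is 1328

MCCCXXVIII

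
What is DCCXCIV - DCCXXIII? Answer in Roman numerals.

DCCXCIV = 794
DCCXXIII = 723
794 - 723 = 71

LXXI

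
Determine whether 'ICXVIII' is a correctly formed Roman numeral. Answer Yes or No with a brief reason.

'ICXVIII': Invalid subtractive combination: IC

No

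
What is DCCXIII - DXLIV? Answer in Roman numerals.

DCCXIII = 713
DXLIV = 544
713 - 544 = 169

CLXIX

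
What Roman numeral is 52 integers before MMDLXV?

MMDLXV = 2565
2565 - 52 = 2513

MMDXIII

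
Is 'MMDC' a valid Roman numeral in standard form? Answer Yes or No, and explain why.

'MMDC': Check the rules: uses only the symbols I, V, X, L, C, D, M; no symbol is repeated more than three times in a row; V, L and D each appear at most once; no smaller symbol precedes a larger one (values never increase from left to right). Value: M (1000) + M (1000) + D (500) + C (100) = 2600. So it is a valid standard Roman numeral.

Yes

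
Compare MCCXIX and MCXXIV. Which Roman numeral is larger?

MCCXIX = 1219
MCXXIV = 1124
1219 is larger

MCCXIX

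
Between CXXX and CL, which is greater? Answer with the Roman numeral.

CXXX = 130
CL = 150
150 is larger

CL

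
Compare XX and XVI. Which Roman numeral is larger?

XX = 20
XVI = 16
20 is larger

XX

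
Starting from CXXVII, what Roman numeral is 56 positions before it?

CXXVII = 127
127 - 56 = 71

LXXI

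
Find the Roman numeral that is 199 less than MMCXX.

MMCXX = 2120
2120 - 199 = 1921

MCMXXI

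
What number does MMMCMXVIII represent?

MMMCMXVIII: M=1000, M=1000, M=1000, CM=900, X=10, V=5, I=1, I=1, I=1
1000 + 1000 + 1000 + 900 + 10 + 5 + 1 + 1 + 1 = 3918

3918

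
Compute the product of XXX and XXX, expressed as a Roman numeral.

XXX = 30
XXX = 30
30 × 30 = 900

CM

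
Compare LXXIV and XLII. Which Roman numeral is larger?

LXXIV = 74
XLII = 42
74 is larger

LXXIV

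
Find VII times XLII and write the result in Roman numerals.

VII = 7
XLII = 42
7 × 42 = 294

CCXCIV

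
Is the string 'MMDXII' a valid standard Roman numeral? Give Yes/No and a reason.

'MMDXII': Check the rules: uses only the symbols I, V, X, L, C, D, M; no symbol is repeated more than three times in a row; V, L and D each appear at most once; no smaller symbol precedes a larger one (values never increase from left to right). Value: M (1000) + M (1000) + D (500) + X (10) + I (1) + I (1) = 2512. So it is a valid standard Roman numeral.

Yes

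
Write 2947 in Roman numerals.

Convert 2947 to Roman numerals:
  2947 contains 2×1000 (MM)
  947 contains 1×900 (CM)
  47 contains 1×40 (XL)
  7 contains 1×5 (V)
  2 contains 2×1 (II)

MMCMXLVII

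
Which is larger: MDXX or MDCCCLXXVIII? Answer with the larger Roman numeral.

MDXX = 1520
MDCCCLXXVIII = 1878
1878 is larger

MDCCCLXXVIII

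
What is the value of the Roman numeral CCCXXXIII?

CCCXXXIII: C=100, C=100, C=100, X=10, X=10, X=10, I=1, I=1, I=1
100 + 100 + 100 + 10 + 10 + 10 + 1 + 1 + 1 = 333

333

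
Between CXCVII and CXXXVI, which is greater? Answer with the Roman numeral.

CXCVII = 197
CXXXVI = 136
197 is larger

CXCVII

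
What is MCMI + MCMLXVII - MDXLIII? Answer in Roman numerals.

MCMI = 1901, MCMLXVII = 1967, MDXLIII = 1543
1901 + 1967 = 3868
3868 - 1543 = 2325

MMCCCXXV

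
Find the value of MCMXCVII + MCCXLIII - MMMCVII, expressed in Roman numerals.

MCMXCVII = 1997, MCCXLIII = 1243, MMMCVII = 3107
1997 + 1243 = 3240
3240 - 3107 = 133

CXXXIII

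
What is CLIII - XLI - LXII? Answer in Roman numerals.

CLIII = 153, XLI = 41, LXII = 62
153 - 41 = 112
112 - 62 = 50

L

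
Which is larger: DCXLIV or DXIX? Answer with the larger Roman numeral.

DCXLIV = 644
DXIX = 519
644 is larger

DCXLIV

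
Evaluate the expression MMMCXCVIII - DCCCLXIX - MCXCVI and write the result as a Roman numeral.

MMMCXCVIII = 3198, DCCCLXIX = 869, MCXCVI = 1196
3198 - 869 = 2329
2329 - 1196 = 1133

MCXXXIII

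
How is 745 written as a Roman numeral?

Convert 745 to Roman numerals:
  745 contains 1×500 (D)
  245 contains 2×100 (CC)
  45 contains 1×40 (XL)
  5 contains 1×5 (V)

DCCXLV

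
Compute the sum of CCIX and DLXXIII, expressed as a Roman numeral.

CCIX = 209
DLXXIII = 573
209 + 573 = 782

DCCLXXXII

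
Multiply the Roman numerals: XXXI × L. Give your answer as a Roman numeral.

XXXI = 31
L = 50
31 × 50 = 1550

MDL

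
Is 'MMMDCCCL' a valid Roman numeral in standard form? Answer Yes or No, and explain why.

'MMMDCCCL': Check the rules: uses only the symbols I, V, X, L, C, D, M; no symbol is repeated more than three times in a row; V, L and D each appear at most once; no smaller symbol precedes a larger one (values never increase from left to right). Value: M (1000) + M (1000) + M (1000) + D (500) + C (100) + C (100) + C (100) + L (50) = 3850. So it is a valid standard Roman numeral.

Yes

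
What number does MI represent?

MI: M=1000, I=1
1000 + 1 = 1001

1001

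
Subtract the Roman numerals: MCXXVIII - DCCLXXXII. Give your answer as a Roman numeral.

MCXXVIII = 1128
DCCLXXXII = 782
1128 - 782 = 346

CCCXLVI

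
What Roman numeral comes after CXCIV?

CXCIV = 194, so the next integer is 194 + 1 = 195

CXCV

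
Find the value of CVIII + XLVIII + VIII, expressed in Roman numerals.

CVIII = 108, XLVIII = 48, VIII = 8
108 + 48 = 156
156 + 8 = 164

CLXIV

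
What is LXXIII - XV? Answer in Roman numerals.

LXXIII = 73
XV = 15
73 - 15 = 58

LVIII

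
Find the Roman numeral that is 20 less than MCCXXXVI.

MCCXXXVI = 1236
1236 - 20 = 1216

MCCXVI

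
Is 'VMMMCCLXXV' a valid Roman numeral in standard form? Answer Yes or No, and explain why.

'VMMMCCLXXV': V should not appear more than once

No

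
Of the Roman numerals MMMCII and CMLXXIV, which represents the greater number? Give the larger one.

MMMCII = 3102
CMLXXIV = 974
3102 is larger

MMMCII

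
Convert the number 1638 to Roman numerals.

Convert 1638 to Roman numerals:
  1638 contains 1×1000 (M)
  638 contains 1×500 (D)
  138 contains 1×100 (C)
  38 contains 3×10 (XXX)
  8 contains 1×5 (V)
  3 contains 3×1 (III)

MDCXXXVIII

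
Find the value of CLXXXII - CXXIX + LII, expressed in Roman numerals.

CLXXXII = 182, CXXIX = 129, LII = 52
182 - 129 = 53
53 + 52 = 105

CV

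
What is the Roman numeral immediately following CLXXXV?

CLXXXV = 185, so the next integer is 185 + 1 = 186

CLXXXVI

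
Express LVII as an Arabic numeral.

LVII: L=50, V=5, I=1, I=1
50 + 5 + 1 + 1 = 57

57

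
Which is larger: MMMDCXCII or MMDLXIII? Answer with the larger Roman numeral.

MMMDCXCII = 3692
MMDLXIII = 2563
3692 is larger

MMMDCXCII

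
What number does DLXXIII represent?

DLXXIII: D=500, L=50, X=10, X=10, I=1, I=1, I=1
500 + 50 + 10 + 10 + 1 + 1 + 1 = 573

573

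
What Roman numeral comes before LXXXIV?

LXXXIV = 84, so the previous integer is 84 - 1 = 83

LXXXIII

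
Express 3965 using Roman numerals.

Convert 3965 to Roman numerals:
  3965 contains 3×1000 (MMM)
  965 contains 1×900 (CM)
  65 contains 1×50 (L)
  15 contains 1×10 (X)
  5 contains 1×5 (V)

MMMCMLXV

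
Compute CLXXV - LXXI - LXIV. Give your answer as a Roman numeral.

CLXXV = 175, LXXI = 71, LXIV = 64
175 - 71 = 104
104 - 64 = 40

XL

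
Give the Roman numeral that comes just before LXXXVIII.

LXXXVIII = 88, so the previous integer is 88 - 1 = 87

LXXXVII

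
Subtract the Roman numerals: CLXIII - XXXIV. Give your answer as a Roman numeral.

CLXIII = 163
XXXIV = 34
163 - 34 = 129

CXXIX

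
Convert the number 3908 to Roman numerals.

Convert 3908 to Roman numerals:
  3908 contains 3×1000 (MMM)
  908 contains 1×900 (CM)
  8 contains 1×5 (V)
  3 contains 3×1 (III)

MMMCMVIII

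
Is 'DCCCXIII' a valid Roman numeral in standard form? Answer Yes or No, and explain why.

'DCCCXIII': Check the rules: uses only the symbols I, V, X, L, C, D, M; no symbol is repeated more than three times in a row; V, L and D each appear at most once; no smaller symbol precedes a larger one (values never increase from left to right). Value: D (500) + C (100) + C (100) + C (100) + X (10) + I (1) + I (1) + I (1) = 813. So it is a valid standard Roman numeral.

Yes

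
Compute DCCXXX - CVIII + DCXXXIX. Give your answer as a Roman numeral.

DCCXXX = 730, CVIII = 108, DCXXXIX = 639
730 - 108 = 622
622 + 639 = 1261

MCCLXI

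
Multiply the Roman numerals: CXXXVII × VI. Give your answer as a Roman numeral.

CXXXVII = 137
VI = 6
137 × 6 = 822

DCCCXXII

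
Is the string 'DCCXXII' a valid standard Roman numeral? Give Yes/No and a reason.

'DCCXXII': Check the rules: uses only the symbols I, V, X, L, C, D, M; no symbol is repeated more than three times in a row; V, L and D each appear at most once; no smaller symbol precedes a larger one (values never increase from left to right). Value: D (500) + C (100) + C (100) + X (10) + X (10) + I (1) + I (1) = 722. So it is a valid standard Roman numeral.

Yes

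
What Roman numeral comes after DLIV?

DLIV = 554; next is 555

DLV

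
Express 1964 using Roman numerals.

Convert 1964 to Roman numerals:
  1964 contains 1×1000 (M)
  964 contains 1×900 (CM)
  64 contains 1×50 (L)
  14 contains 1×10 (X)
  4 contains 1×4 (IV)

MCMLXIV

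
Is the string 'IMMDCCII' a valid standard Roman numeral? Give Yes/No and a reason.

'IMMDCCII': Invalid subtractive combination: IM

No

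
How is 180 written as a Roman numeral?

Convert 180 to Roman numerals:
  180 contains 1×100 (C)
  80 contains 1×50 (L)
  30 contains 3×10 (XXX)

CLXXX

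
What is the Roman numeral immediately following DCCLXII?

DCCLXII = 762; next is 763

DCCLXIII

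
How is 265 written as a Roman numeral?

Convert 265 to Roman numerals:
  265 contains 2×100 (CC)
  65 contains 1×50 (L)
  15 contains 1×10 (X)
  5 contains 1×5 (V)

CCLXV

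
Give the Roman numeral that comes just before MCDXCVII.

MCDXCVII = 1497; previous is 1496

MCDXCVI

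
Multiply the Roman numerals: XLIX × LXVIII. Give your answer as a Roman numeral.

XLIX = 49
LXVIII = 68
49 × 68 = 3332

MMMCCCXXXII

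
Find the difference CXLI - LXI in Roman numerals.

CXLI = 141
LXI = 61
141 - 61 = 80

LXXX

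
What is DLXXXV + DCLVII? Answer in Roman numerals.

DLXXXV = 585
DCLVII = 657
585 + 657 = 1242

MCCXLII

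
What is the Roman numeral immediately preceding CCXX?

CCXX = 220; previous is 219

CCXIX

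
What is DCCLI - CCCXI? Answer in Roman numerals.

DCCLI = 751
CCCXI = 311
751 - 311 = 440

CDXL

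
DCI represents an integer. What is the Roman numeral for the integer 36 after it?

DCI = 601
601 + 36 = 637

DCXXXVII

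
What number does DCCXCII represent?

DCCXCII: D=500, C=100, C=100, XC=90, I=1, I=1
500 + 100 + 100 + 90 + 1 + 1 = 792

792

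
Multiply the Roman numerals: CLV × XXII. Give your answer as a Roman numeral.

CLV = 155
XXII = 22
155 × 22 = 3410

MMMCDX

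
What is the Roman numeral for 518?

Convert 518 to Roman numerals:
  518 contains 1×500 (D)
  18 contains 1×10 (X)
  8 contains 1×5 (V)
  3 contains 3×1 (III)

DXVIII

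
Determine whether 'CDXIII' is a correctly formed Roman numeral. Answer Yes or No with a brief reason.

'CDXIII': Check the rules: uses only the symbols I, V, X, L, C, D, M; no symbol is repeated more than three times in a row; V, L and D each appear at most once; the only place a smaller symbol precedes a larger one is the allowed subtractive pair CD, the symbol right after such a pair (if any) is smaller than the pair's first symbol, and otherwise the values never increase from left to right. Value: CD (400) + X (10) + I (1) + I (1) + I (1) = 413. So it is a valid standard Roman numeral.

Yes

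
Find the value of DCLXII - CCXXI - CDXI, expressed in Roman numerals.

DCLXII = 662, CCXXI = 221, CDXI = 411
662 - 221 = 441
441 - 411 = 30

XXX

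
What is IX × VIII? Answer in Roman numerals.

IX = 9
VIII = 8
9 × 8 = 72

LXXII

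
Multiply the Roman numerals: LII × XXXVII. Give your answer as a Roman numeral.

LII = 52
XXXVII = 37
52 × 37 = 1924

MCMXXIV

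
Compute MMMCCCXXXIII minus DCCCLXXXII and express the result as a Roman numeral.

MMMCCCXXXIII = 3333
DCCCLXXXII = 882
3333 - 882 = 2451

MMCDLI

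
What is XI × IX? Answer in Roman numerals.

XI = 11
IX = 9
11 × 9 = 99

XCIX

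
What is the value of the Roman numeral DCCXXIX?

DCCXXIX: D=500, C=100, C=100, X=10, X=10, IX=9
500 + 100 + 100 + 10 + 10 + 9 = 729

729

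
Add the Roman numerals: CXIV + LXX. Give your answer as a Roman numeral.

CXIV = 114
LXX = 70
114 + 70 = 184

CLXXXIV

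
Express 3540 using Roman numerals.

Convert 3540 to Roman numerals:
  3540 contains 3×1000 (MMM)
  540 contains 1×500 (D)
  40 contains 1×40 (XL)

MMMDXL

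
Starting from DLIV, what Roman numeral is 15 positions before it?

DLIV = 554
554 - 15 = 539

DXXXIX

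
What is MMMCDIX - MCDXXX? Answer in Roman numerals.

MMMCDIX = 3409
MCDXXX = 1430
3409 - 1430 = 1979

MCMLXXIX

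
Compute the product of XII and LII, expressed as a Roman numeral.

XII = 12
LII = 52
12 × 52 = 624

DCXXIV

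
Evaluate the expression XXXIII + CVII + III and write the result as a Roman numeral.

XXXIII = 33, CVII = 107, III = 3
33 + 107 = 140
140 + 3 = 143

CXLIII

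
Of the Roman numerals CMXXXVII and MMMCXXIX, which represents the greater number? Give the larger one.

CMXXXVII = 937
MMMCXXIX = 3129
3129 is larger

MMMCXXIX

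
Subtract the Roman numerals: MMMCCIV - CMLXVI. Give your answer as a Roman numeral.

MMMCCIV = 3204
CMLXVI = 966
3204 - 966 = 2238

MMCCXXXVIII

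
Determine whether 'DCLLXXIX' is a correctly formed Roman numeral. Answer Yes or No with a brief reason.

'DCLLXXIX': L should not appear more than once

No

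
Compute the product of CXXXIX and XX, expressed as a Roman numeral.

CXXXIX = 139
XX = 20
139 × 20 = 2780

MMDCCLXXX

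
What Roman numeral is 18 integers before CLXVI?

CLXVI = 166
166 - 18 = 148

CXLVIII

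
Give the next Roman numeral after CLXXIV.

CLXXIV = 174; next is 175

CLXXV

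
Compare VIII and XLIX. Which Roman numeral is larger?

VIII = 8
XLIX = 49
49 is larger

XLIX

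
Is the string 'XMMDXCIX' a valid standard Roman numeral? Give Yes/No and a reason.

'XMMDXCIX': Invalid subtractive combination: XM

No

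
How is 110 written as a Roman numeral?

Convert 110 to Roman numerals:
  110 contains 1×100 (C)
  10 contains 1×10 (X)

CX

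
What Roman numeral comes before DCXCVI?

DCXCVI = 696; previous is 695

DCXCV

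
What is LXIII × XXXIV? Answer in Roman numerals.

LXIII = 63
XXXIV = 34
63 × 34 = 2142

MMCXLII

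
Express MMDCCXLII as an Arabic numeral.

MMDCCXLII: M=1000, M=1000, D=500, C=100, C=100, XL=40, I=1, I=1
1000 + 1000 + 500 + 100 + 100 + 40 + 1 + 1 = 2742

2742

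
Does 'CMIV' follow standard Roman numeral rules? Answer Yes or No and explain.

'CMIV': Check the rules: uses only the symbols I, V, X, L, C, D, M; no symbol is repeated more than three times in a row; V, L and D each appear at most once; the only places a smaller symbol precedes a larger one are the allowed subtractive pairs CM, IV, the symbol right after such a pair (if any) is smaller than the pair's first symbol, and otherwise the values never increase from left to right. Value: CM (900) + IV (4) = 904. So it is a valid standard Roman numeral.

Yes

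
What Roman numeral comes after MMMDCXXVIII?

MMMDCXXVIII = 3628; next is 3629

MMMDCXXIX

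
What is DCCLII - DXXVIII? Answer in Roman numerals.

DCCLII = 752
DXXVIII = 528
752 - 528 = 224

CCXXIV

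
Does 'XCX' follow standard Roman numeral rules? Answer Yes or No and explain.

'XCX': X cannot come right after the subtractive pair XC: once X is subtracted in XC, the next symbol must be smaller than X

No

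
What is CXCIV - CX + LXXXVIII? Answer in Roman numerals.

CXCIV = 194, CX = 110, LXXXVIII = 88
194 - 110 = 84
84 + 88 = 172

CLXXII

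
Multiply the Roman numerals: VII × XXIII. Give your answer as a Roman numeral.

VII = 7
XXIII = 23
7 × 23 = 161

CLXI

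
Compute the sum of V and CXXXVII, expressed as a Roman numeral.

V = 5
CXXXVII = 137
5 + 137 = 142

CXLII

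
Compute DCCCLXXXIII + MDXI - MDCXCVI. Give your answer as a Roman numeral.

DCCCLXXXIII = 883, MDXI = 1511, MDCXCVI = 1696
883 + 1511 = 2394
2394 - 1696 = 698

DCXCVIII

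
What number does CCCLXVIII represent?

CCCLXVIII: C=100, C=100, C=100, L=50, X=10, V=5, I=1, I=1, I=1
100 + 100 + 100 + 50 + 10 + 5 + 1 + 1 + 1 = 368

368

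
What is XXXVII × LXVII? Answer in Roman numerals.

XXXVII = 37
LXVII = 67
37 × 67 = 2479

MMCDLXXIX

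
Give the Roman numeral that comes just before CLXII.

CLXII = 162; previous is 161

CLXI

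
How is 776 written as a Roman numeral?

Convert 776 to Roman numerals:
  776 contains 1×500 (D)
  276 contains 2×100 (CC)
  76 contains 1×50 (L)
  26 contains 2×10 (XX)
  6 contains 1×5 (V)
  1 contains 1×1 (I)

DCCLXXVI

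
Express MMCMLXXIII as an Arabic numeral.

MMCMLXXIII: M=1000, M=1000, CM=900, L=50, X=10, X=10, I=1, I=1, I=1
1000 + 1000 + 900 + 50 + 10 + 10 + 1 + 1 + 1 = 2973

2973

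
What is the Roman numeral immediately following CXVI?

CXVI = 116, so the next integer is 116 + 1 = 117

CXVII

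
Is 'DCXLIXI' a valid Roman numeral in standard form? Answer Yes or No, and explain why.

'DCXLIXI': I cannot come right after the subtractive pair IX: once I is subtracted in IX, the next symbol must be smaller than I

No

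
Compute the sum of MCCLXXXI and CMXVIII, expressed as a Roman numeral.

MCCLXXXI = 1281
CMXVIII = 918
1281 + 918 = 2199

MMCXCIX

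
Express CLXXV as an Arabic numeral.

CLXXV: C=100, L=50, X=10, X=10, V=5
100 + 50 + 10 + 10 + 5 = 175

175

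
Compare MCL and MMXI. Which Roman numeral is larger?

MCL = 1150
MMXI = 2011
2011 is larger

MMXI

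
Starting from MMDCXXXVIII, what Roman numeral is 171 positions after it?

MMDCXXXVIII = 2638
2638 + 171 = 2809

MMDCCCIX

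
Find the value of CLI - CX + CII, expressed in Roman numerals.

CLI = 151, CX = 110, CII = 102
151 - 110 = 41
41 + 102 = 143

CXLIII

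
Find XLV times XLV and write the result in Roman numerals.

XLV = 45
XLV = 45
45 × 45 = 2025

MMXXV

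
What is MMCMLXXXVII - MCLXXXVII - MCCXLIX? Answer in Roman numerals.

MMCMLXXXVII = 2987, MCLXXXVII = 1187, MCCXLIX = 1249
2987 - 1187 = 1800
1800 - 1249 = 551

DLI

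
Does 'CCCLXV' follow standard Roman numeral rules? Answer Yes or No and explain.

'CCCLXV': Check the rules: uses only the symbols I, V, X, L, C, D, M; no symbol is repeated more than three times in a row; V, L and D each appear at most once; no smaller symbol precedes a larger one (values never increase from left to right). Value: C (100) + C (100) + C (100) + L (50) + X (10) + V (5) = 365. So it is a valid standard Roman numeral.

Yes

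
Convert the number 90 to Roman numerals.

Convert 90 to Roman numerals:
  90 contains 1×90 (XC)

XC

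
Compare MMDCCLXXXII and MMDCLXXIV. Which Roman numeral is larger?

MMDCCLXXXII = 2782
MMDCLXXIV = 2674
2782 is larger

MMDCCLXXXII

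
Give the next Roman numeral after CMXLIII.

CMXLIII = 943, so the next integer is 943 + 1 = 944

CMXLIV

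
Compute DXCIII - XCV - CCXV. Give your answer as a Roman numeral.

DXCIII = 593, XCV = 95, CCXV = 215
593 - 95 = 498
498 - 215 = 283

CCLXXXIII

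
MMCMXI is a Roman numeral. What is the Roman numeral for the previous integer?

MMCMXI = 2911; previous is 2910

MMCMX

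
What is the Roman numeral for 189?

Convert 189 to Roman numerals:
  189 contains 1×100 (C)
  89 contains 1×50 (L)
  39 contains 3×10 (XXX)
  9 contains 1×9 (IX)

CLXXXIX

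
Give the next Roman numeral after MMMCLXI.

MMMCLXI = 3161; next is 3162

MMMCLXII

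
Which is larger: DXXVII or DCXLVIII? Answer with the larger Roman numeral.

DXXVII = 527
DCXLVIII = 648
648 is larger

DCXLVIII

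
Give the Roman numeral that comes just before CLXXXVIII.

CLXXXVIII = 188, so the previous integer is 188 - 1 = 187

CLXXXVII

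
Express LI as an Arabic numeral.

LI: L=50, I=1
50 + 1 = 51

51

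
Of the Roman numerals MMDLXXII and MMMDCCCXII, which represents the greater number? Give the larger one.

MMDLXXII = 2572
MMMDCCCXII = 3812
3812 is larger

MMMDCCCXII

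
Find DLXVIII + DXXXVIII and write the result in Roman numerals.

DLXVIII = 568
DXXXVIII = 538
568 + 538 = 1106

MCVI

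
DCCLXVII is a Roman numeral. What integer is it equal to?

DCCLXVII: D=500, C=100, C=100, L=50, X=10, V=5, I=1, I=1
500 + 100 + 100 + 50 + 10 + 5 + 1 + 1 = 767

767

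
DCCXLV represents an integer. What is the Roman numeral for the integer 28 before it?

DCCXLV = 745
745 - 28 = 717

DCCXVII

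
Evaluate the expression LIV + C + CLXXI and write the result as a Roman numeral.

LIV = 54, C = 100, CLXXI = 171
54 + 100 = 154
154 + 171 = 325

CCCXXV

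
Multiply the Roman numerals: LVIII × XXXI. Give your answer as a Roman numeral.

LVIII = 58
XXXI = 31
58 × 31 = 1798

MDCCXCVIII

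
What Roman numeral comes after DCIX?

DCIX = 609; next is 610

DCX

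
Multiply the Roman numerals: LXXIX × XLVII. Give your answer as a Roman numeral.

LXXIX = 79
XLVII = 47
79 × 47 = 3713

MMMDCCXIII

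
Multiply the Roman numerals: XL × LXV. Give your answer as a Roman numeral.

XL = 40
LXV = 65
40 × 65 = 2600

MMDC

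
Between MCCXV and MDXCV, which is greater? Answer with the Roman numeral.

MCCXV = 1215
MDXCV = 1595
1595 is larger

MDXCV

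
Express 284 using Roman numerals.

Convert 284 to Roman numerals:
  284 contains 2×100 (CC)
  84 contains 1×50 (L)
  34 contains 3×10 (XXX)
  4 contains 1×4 (IV)

CCLXXXIV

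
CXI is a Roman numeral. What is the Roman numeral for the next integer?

CXI = 111, so the next integer is 111 + 1 = 112

CXII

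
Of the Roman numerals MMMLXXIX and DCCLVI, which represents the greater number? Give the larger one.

MMMLXXIX = 3079
DCCLVI = 756
3079 is larger

MMMLXXIX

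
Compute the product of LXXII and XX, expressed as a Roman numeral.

LXXII = 72
XX = 20
72 × 20 = 1440

MCDXL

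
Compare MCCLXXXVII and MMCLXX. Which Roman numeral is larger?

MCCLXXXVII = 1287
MMCLXX = 2170
2170 is larger

MMCLXX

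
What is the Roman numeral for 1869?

Convert 1869 to Roman numerals:
  1869 contains 1×1000 (M)
  869 contains 1×500 (D)
  369 contains 3×100 (CCC)
  69 contains 1×50 (L)
  19 contains 1×10 (X)
  9 contains 1×9 (IX)

MDCCCLXIX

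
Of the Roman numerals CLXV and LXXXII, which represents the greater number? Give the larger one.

CLXV = 165
LXXXII = 82
165 is larger

CLXV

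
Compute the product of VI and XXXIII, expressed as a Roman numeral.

VI = 6
XXXIII = 33
6 × 33 = 198

CXCVIII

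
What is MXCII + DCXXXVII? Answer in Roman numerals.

MXCII = 1092
DCXXXVII = 637
1092 + 637 = 1729

MDCCXXIX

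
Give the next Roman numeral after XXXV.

XXXV = 35, so the next integer is 35 + 1 = 36

XXXVI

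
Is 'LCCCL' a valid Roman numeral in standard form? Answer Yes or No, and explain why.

'LCCCL': L should not appear more than once

No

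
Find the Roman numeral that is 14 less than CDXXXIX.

CDXXXIX = 439
439 - 14 = 425

CDXXV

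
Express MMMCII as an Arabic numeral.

MMMCII: M=1000, M=1000, M=1000, C=100, I=1, I=1
1000 + 1000 + 1000 + 100 + 1 + 1 = 3102

3102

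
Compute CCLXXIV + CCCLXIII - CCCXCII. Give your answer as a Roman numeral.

CCLXXIV = 274, CCCLXIII = 363, CCCXCII = 392
274 + 363 = 637
637 - 392 = 245

CCXLV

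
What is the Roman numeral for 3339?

Convert 3339 to Roman numerals:
  3339 contains 3×1000 (MMM)
  339 contains 3×100 (CCC)
  39 contains 3×10 (XXX)
  9 contains 1×9 (IX)

MMMCCCXXXIX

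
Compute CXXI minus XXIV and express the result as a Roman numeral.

CXXI = 121
XXIV = 24
121 - 24 = 97

XCVII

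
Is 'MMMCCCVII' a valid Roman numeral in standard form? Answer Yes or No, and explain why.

'MMMCCCVII': Check the rules: uses only the symbols I, V, X, L, C, D, M; no symbol is repeated more than three times in a row; V, L and D each appear at most once; no smaller symbol precedes a larger one (values never increase from left to right). Value: M (1000) + M (1000) + M (1000) + C (100) + C (100) + C (100) + V (5) + I (1) + I (1) = 3307. So it is a valid standard Roman numeral.

Yes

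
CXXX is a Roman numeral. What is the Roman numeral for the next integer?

CXXX = 130; next is 131

CXXXI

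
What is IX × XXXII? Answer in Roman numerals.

IX = 9
XXXII = 32
9 × 32 = 288

CCLXXXVIII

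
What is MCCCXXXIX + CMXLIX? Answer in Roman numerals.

MCCCXXXIX = 1339
CMXLIX = 949
1339 + 949 = 2288

MMCCLXXXVIII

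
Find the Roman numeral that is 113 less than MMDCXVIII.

MMDCXVIII = 2618
2618 - 113 = 2505

MMDV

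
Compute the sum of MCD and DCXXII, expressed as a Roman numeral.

MCD = 1400
DCXXII = 622
1400 + 622 = 2022

MMXXII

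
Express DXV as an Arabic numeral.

DXV: D=500, X=10, V=5
500 + 10 + 5 = 515

515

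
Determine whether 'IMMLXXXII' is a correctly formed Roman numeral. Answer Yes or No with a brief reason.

'IMMLXXXII': Invalid subtractive combination: IM

No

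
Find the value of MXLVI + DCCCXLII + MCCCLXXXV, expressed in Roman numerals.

MXLVI = 1046, DCCCXLII = 842, MCCCLXXXV = 1385
1046 + 842 = 1888
1888 + 1385 = 3273

MMMCCLXXIII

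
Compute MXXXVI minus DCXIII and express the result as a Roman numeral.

MXXXVI = 1036
DCXIII = 613
1036 - 613 = 423

CDXXIII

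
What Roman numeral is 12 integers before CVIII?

CVIII = 108
108 - 12 = 96

XCVI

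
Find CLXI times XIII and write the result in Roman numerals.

CLXI = 161
XIII = 13
161 × 13 = 2093

MMXCIII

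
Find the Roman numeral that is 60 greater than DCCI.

DCCI = 701
701 + 60 = 761

DCCLXI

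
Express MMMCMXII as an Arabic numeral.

MMMCMXII: M=1000, M=1000, M=1000, CM=900, X=10, I=1, I=1
1000 + 1000 + 1000 + 900 + 10 + 1 + 1 = 3912

3912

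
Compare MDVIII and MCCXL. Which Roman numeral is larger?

MDVIII = 1508
MCCXL = 1240
1508 is larger

MDVIII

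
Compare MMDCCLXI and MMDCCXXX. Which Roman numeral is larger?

MMDCCLXI = 2761
MMDCCXXX = 2730
2761 is larger

MMDCCLXI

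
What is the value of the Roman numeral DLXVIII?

DLXVIII: D=500, L=50, X=10, V=5, I=1, I=1, I=1
500 + 50 + 10 + 5 + 1 + 1 + 1 = 568

568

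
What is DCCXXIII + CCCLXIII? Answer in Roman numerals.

DCCXXIII = 723
CCCLXIII = 363
723 + 363 = 1086

MLXXXVI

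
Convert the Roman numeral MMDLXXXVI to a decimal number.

MMDLXXXVI: M=1000, M=1000, D=500, L=50, X=10, X=10, X=10, V=5, I=1
1000 + 1000 + 500 + 50 + 10 + 10 + 10 + 5 + 1 = 2586

2586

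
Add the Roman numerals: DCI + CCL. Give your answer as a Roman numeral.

DCI = 601
CCL = 250
601 + 250 = 851

DCCCLI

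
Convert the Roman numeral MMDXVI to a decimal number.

MMDXVI: M=1000, M=1000, D=500, X=10, V=5, I=1
1000 + 1000 + 500 + 10 + 5 + 1 = 2516

2516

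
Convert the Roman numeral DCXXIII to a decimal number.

DCXXIII: D=500, C=100, X=10, X=10, I=1, I=1, I=1
500 + 100 + 10 + 10 + 1 + 1 + 1 = 623

623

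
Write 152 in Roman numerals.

Convert 152 to Roman numerals:
  152 contains 1×100 (C)
  52 contains 1×50 (L)
  2 contains 2×1 (II)

CLII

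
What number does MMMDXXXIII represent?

MMMDXXXIII: M=1000, M=1000, M=1000, D=500, X=10, X=10, X=10, I=1, I=1, I=1
1000 + 1000 + 1000 + 500 + 10 + 10 + 10 + 1 + 1 + 1 = 3533

3533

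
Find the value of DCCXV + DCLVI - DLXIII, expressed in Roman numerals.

DCCXV = 715, DCLVI = 656, DLXIII = 563
715 + 656 = 1371
1371 - 563 = 808

DCCCVIII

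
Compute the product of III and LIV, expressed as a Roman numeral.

III = 3
LIV = 54
3 × 54 = 162

CLXII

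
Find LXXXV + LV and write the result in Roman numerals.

LXXXV = 85
LV = 55
85 + 55 = 140

CXL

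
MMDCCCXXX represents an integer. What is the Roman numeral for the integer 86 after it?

MMDCCCXXX = 2830
2830 + 86 = 2916

MMCMXVI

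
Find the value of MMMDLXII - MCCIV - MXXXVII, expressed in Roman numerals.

MMMDLXII = 3562, MCCIV = 1204, MXXXVII = 1037
3562 - 1204 = 2358
2358 - 1037 = 1321

MCCCXXI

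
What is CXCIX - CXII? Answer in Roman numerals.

CXCIX = 199
CXII = 112
199 - 112 = 87

LXXXVII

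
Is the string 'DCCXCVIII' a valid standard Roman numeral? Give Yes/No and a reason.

'DCCXCVIII': Check the rules: uses only the symbols I, V, X, L, C, D, M; no symbol is repeated more than three times in a row; V, L and D each appear at most once; the only place a smaller symbol precedes a larger one is the allowed subtractive pair XC, the symbol right after such a pair (if any) is smaller than the pair's first symbol, and otherwise the values never increase from left to right. Value: D (500) + C (100) + C (100) + XC (90) + V (5) + I (1) + I (1) + I (1) = 798. So it is a valid standard Roman numeral.

Yes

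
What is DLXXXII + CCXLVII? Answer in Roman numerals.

DLXXXII = 582
CCXLVII = 247
582 + 247 = 829

DCCCXXIX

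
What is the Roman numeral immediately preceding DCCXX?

DCCXX = 720; previous is 719

DCCXIX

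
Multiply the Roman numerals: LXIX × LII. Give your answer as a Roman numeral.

LXIX = 69
LII = 52
69 × 52 = 3588

MMMDLXXXVIII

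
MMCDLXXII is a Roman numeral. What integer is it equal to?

MMCDLXXII: M=1000, M=1000, CD=400, L=50, X=10, X=10, I=1, I=1
1000 + 1000 + 400 + 50 + 10 + 10 + 1 + 1 = 2472

2472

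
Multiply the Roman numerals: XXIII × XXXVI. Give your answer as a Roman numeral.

XXIII = 23
XXXVI = 36
23 × 36 = 828

DCCCXXVIII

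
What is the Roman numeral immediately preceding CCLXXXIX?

CCLXXXIX = 289, so the previous integer is 289 - 1 = 288

CCLXXXVIII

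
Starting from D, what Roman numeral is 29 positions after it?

D = 500
500 + 29 = 529

DXXIX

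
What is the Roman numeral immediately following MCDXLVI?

MCDXLVI = 1446, so the next integer is 1446 + 1 = 1447

MCDXLVII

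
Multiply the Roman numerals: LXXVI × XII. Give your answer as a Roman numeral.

LXXVI = 76
XII = 12
76 × 12 = 912

CMXII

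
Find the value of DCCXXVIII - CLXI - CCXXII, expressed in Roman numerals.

DCCXXVIII = 728, CLXI = 161, CCXXII = 222
728 - 161 = 567
567 - 222 = 345

CCCXLV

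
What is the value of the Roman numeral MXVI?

MXVI: M=1000, X=10, V=5, I=1
1000 + 10 + 5 + 1 = 1016

1016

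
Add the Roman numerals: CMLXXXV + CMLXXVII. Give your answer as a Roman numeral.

CMLXXXV = 985
CMLXXVII = 977
985 + 977 = 1962

MCMLXII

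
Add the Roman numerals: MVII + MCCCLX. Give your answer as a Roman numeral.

MVII = 1007
MCCCLX = 1360
1007 + 1360 = 2367

MMCCCLXVII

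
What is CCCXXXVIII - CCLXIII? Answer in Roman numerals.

CCCXXXVIII = 338
CCLXIII = 263
338 - 263 = 75

LXXV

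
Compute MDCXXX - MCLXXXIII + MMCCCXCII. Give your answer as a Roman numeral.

MDCXXX = 1630, MCLXXXIII = 1183, MMCCCXCII = 2392
1630 - 1183 = 447
447 + 2392 = 2839

MMDCCCXXXIX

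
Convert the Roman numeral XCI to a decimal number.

XCI: XC=90, I=1
90 + 1 = 91

91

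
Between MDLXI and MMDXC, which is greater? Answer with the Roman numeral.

MDLXI = 1561
MMDXC = 2590
2590 is larger

MMDXC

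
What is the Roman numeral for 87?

Convert 87 to Roman numerals:
  87 contains 1×50 (L)
  37 contains 3×10 (XXX)
  7 contains 1×5 (V)
  2 contains 2×1 (II)

LXXXVII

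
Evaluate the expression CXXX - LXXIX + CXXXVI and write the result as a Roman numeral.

CXXX = 130, LXXIX = 79, CXXXVI = 136
130 - 79 = 51
51 + 136 = 187

CLXXXVII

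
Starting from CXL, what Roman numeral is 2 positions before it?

CXL = 140
140 - 2 = 138

CXXXVIII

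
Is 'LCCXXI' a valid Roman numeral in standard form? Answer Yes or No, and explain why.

'LCCXXI': Invalid subtractive combination: LC

No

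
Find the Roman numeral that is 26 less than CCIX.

CCIX = 209
209 - 26 = 183

CLXXXIII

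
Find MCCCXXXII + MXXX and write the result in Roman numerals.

MCCCXXXII = 1332
MXXX = 1030
1332 + 1030 = 2362

MMCCCLXII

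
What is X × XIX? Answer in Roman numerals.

X = 10
XIX = 19
10 × 19 = 190

CXC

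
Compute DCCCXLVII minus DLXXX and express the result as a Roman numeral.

DCCCXLVII = 847
DLXXX = 580
847 - 580 = 267

CCLXVII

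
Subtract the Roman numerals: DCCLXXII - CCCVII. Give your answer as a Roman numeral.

DCCLXXII = 772
CCCVII = 307
772 - 307 = 465

CDLXV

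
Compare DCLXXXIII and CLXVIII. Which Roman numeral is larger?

DCLXXXIII = 683
CLXVIII = 168
683 is larger

DCLXXXIII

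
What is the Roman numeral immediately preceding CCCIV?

CCCIV = 304, so the previous integer is 304 - 1 = 303

CCCIII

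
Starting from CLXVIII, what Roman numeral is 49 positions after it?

CLXVIII = 168
168 + 49 = 217

CCXVII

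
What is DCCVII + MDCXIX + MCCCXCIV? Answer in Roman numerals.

DCCVII = 707, MDCXIX = 1619, MCCCXCIV = 1394
707 + 1619 = 2326
2326 + 1394 = 3720

MMMDCCXX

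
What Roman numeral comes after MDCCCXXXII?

MDCCCXXXII = 1832, so the next integer is 1832 + 1 = 1833

MDCCCXXXIII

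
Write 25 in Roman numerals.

Convert 25 to Roman numerals:
  25 contains 2×10 (XX)
  5 contains 1×5 (V)

XXV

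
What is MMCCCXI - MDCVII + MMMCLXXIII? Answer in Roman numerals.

MMCCCXI = 2311, MDCVII = 1607, MMMCLXXIII = 3173
2311 - 1607 = 704
704 + 3173 = 3877

MMMDCCCLXXVII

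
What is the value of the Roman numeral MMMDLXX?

MMMDLXX: M=1000, M=1000, M=1000, D=500, L=50, X=10, X=10
1000 + 1000 + 1000 + 500 + 50 + 10 + 10 = 3570

3570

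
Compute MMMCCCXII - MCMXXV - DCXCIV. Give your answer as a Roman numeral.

MMMCCCXII = 3312, MCMXXV = 1925, DCXCIV = 694
3312 - 1925 = 1387
1387 - 694 = 693

DCXCIII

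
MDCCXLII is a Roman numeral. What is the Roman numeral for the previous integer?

MDCCXLII = 1742; previous is 1741

MDCCXLI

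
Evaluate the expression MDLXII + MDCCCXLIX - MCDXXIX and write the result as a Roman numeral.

MDLXII = 1562, MDCCCXLIX = 1849, MCDXXIX = 1429
1562 + 1849 = 3411
3411 - 1429 = 1982

MCMLXXXII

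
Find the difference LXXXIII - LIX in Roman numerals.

LXXXIII = 83
LIX = 59
83 - 59 = 24

XXIV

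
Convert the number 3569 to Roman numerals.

Convert 3569 to Roman numerals:
  3569 contains 3×1000 (MMM)
  569 contains 1×500 (D)
  69 contains 1×50 (L)
  19 contains 1×10 (X)
  9 contains 1×9 (IX)

MMMDLXIX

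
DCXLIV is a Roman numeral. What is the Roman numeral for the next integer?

DCXLIV = 644; next is 645

DCXLV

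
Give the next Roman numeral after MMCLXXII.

MMCLXXII = 2172; next is 2173

MMCLXXIII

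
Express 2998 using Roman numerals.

Convert 2998 to Roman numerals:
  2998 contains 2×1000 (MM)
  998 contains 1×900 (CM)
  98 contains 1×90 (XC)
  8 contains 1×5 (V)
  3 contains 3×1 (III)

MMCMXCVIII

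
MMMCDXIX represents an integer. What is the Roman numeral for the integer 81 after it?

MMMCDXIX = 3419
3419 + 81 = 3500

MMMD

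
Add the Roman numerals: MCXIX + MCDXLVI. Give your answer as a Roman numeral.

MCXIX = 1119
MCDXLVI = 1446
1119 + 1446 = 2565

MMDLXV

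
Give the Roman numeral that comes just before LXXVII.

LXXVII = 77; previous is 76

LXXVI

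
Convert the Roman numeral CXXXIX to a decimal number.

CXXXIX: C=100, X=10, X=10, X=10, IX=9
100 + 10 + 10 + 10 + 9 = 139

139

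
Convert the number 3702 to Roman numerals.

Convert 3702 to Roman numerals:
  3702 contains 3×1000 (MMM)
  702 contains 1×500 (D)
  202 contains 2×100 (CC)
  2 contains 2×1 (II)

MMMDCCII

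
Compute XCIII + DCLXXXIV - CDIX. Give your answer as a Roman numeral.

XCIII = 93, DCLXXXIV = 684, CDIX = 409
93 + 684 = 777
777 - 409 = 368

CCCLXVIII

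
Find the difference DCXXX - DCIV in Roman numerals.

DCXXX = 630
DCIV = 604
630 - 604 = 26

XXVI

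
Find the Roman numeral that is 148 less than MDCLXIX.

MDCLXIX = 1669
1669 - 148 = 1521

MDXXI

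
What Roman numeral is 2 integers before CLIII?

CLIII = 153
153 - 2 = 151

CLI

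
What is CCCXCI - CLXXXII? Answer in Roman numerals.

CCCXCI = 391
CLXXXII = 182
391 - 182 = 209

CCIX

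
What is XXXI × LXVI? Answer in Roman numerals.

XXXI = 31
LXVI = 66
31 × 66 = 2046

MMXLVI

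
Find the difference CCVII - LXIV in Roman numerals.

CCVII = 207
LXIV = 64
207 - 64 = 143

CXLIII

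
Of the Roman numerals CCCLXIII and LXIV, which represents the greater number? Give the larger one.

CCCLXIII = 363
LXIV = 64
363 is larger

CCCLXIII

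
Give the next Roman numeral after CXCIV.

CXCIV = 194, so the next integer is 194 + 1 = 195

CXCV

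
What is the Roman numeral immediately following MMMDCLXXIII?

MMMDCLXXIII = 3673, so the next integer is 3673 + 1 = 3674

MMMDCLXXIV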